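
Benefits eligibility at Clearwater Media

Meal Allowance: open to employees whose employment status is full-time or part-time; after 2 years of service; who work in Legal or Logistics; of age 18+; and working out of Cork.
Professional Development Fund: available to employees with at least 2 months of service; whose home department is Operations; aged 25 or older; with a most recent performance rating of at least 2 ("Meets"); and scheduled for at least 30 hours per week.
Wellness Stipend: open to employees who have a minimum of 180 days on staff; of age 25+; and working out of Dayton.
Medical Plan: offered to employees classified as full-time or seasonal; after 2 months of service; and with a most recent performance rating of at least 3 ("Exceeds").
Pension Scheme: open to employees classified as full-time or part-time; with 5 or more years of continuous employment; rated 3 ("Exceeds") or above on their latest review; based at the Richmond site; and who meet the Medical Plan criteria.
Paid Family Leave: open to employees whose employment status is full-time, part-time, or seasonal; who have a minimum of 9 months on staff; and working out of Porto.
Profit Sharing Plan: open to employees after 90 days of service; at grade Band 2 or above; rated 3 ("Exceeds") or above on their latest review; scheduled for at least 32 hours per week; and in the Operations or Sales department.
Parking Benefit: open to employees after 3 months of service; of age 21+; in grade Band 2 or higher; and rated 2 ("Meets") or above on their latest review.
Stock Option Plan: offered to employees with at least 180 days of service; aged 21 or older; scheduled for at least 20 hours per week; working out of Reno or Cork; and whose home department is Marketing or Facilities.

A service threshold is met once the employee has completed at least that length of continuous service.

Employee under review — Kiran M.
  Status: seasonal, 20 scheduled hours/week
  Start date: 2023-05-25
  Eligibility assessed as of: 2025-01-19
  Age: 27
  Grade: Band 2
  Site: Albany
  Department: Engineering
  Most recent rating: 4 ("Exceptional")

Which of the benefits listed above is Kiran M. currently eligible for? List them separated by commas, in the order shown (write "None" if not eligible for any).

Service from 2023-05-25 to 2025-01-19: 605 days.
Meal Allowance — status seasonal ✗ (requires full-time or part-time) → not eligible.
Professional Development Fund — service 605 days ≥ 2 months (≈60 days) ✓; dept Engineering ✗ → not eligible.
Wellness Stipend — service 605 days ≥ 180 days ✓; age 27 ≥ 25 ✓; site Albany ✗ (not Dayton) → not eligible.
Medical Plan — status seasonal ✓; service 605 days ≥ 2 months (≈60 days) ✓; rating 4 ≥ 3 ✓ → eligible.
Pension Scheme — status seasonal ✗ (requires full-time or part-time) → not eligible.
Paid Family Leave — status seasonal ✓; service 605 days ≥ 9 months (≈270 days) ✓; site Albany ✗ (not Porto) → not eligible.
Profit Sharing Plan — service 605 days ≥ 90 days ✓; grade Band 2 ≥ Band 2 ✓; rating 4 ≥ 3 ✓; 20 hrs/wk < 32 ✗ → not eligible.
Parking Benefit — service 605 days ≥ 3 months (≈90 days) ✓; age 27 ≥ 21 ✓; grade Band 2 ≥ Band 2 ✓; rating 4 ≥ 2 ✓ → eligible.
Stock Option Plan — service 605 days ≥ 180 days ✓; age 27 ≥ 21 ✓; 20 hrs/wk ≥ 20 ✓; site Albany ✗ (not Reno or Cork) → not eligible.

Medical Plan, Parking Benefit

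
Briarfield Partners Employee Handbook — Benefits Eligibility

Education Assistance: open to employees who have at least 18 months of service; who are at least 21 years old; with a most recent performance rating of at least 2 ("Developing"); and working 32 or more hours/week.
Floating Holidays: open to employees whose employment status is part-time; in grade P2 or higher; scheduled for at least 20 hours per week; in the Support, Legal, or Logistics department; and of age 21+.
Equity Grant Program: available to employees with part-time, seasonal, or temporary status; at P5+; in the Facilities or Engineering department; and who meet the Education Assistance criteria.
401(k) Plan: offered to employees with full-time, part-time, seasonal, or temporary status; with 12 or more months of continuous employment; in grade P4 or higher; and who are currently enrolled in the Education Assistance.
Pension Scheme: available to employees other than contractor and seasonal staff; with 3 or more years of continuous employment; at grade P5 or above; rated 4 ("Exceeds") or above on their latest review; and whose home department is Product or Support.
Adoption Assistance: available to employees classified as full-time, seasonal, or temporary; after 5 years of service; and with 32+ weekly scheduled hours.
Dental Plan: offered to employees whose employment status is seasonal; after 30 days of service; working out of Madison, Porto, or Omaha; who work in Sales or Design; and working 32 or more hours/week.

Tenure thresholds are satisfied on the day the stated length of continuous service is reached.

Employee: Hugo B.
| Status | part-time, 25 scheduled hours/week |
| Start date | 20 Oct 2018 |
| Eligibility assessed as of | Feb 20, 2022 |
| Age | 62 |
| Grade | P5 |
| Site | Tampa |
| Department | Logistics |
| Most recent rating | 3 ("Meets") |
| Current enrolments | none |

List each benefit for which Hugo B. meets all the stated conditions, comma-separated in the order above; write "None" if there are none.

Service from 20 Oct 2018 to Feb 20, 2022: 1219 days.
Education Assistance — service 1219 days ≥ 18 months (≈540 days) ✓; age 62 ≥ 21 ✓; rating 3 ≥ 2 ✓; 25 hrs/wk < 32 ✗ → not eligible.
Floating Holidays — status part-time ✓; grade P5 ≥ P2 ✓; 25 hrs/wk ≥ 20 ✓; dept Logistics ✓; age 62 ≥ 21 ✓ → eligible.
Equity Grant Program — status part-time ✓; grade P5 ≥ P5 ✓; dept Logistics ✗ → not eligible.
401(k) Plan — status part-time ✓; service 1219 days ≥ 12 months (≈360 days) ✓; grade P5 ≥ P4 ✓; not enrolled in Education Assistance ✗ → not eligible.
Pension Scheme — status part-time ✓ (not excluded); service 1219 days ≥ 3 years (≈1095 days) ✓; grade P5 ≥ P5 ✓; rating 3 < 4 ✗ → not eligible.
Adoption Assistance — status part-time ✗ (requires full-time, seasonal, or temporary) → not eligible.
Dental Plan — status part-time ✗ (requires seasonal) → not eligible.

Floating Holidays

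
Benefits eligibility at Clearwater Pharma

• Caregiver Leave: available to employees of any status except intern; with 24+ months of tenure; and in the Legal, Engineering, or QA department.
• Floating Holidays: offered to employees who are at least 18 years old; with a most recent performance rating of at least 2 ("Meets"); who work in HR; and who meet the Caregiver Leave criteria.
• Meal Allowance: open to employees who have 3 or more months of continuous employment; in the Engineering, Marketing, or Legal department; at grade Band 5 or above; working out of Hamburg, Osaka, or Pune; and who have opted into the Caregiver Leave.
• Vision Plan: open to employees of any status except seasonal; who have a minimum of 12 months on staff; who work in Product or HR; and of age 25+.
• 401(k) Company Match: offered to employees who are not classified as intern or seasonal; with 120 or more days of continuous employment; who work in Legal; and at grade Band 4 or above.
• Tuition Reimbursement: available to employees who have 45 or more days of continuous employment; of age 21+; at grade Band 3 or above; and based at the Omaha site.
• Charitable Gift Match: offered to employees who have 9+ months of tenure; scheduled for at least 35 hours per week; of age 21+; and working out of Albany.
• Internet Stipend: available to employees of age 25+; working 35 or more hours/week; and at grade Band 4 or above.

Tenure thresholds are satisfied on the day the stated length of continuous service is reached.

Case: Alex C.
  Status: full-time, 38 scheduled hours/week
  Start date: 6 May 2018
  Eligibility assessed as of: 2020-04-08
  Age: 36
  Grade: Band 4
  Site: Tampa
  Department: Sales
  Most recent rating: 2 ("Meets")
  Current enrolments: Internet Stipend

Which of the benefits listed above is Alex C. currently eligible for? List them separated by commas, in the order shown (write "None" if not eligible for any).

Service from 6 May 2018 to 2020-04-08: 703 days.
Caregiver Leave — status full-time ✓ (not excluded); service 703 days < 24 months (≈720 days) ✗ → not eligible.
Floating Holidays — age 36 ≥ 18 ✓; rating 2 ≥ 2 ✓; dept Sales ✗ → not eligible.
Meal Allowance — service 703 days ≥ 3 months (≈90 days) ✓; dept Sales ✗ → not eligible.
Vision Plan — status full-time ✓ (not excluded); service 703 days ≥ 12 months (≈360 days) ✓; dept Sales ✗ → not eligible.
401(k) Company Match — status full-time ✓ (not excluded); service 703 days ≥ 120 days ✓; dept Sales ✗ → not eligible.
Tuition Reimbursement — service 703 days ≥ 45 days ✓; age 36 ≥ 21 ✓; grade Band 4 ≥ Band 3 ✓; site Tampa ✗ (not Omaha) → not eligible.
Charitable Gift Match — service 703 days ≥ 9 months (≈270 days) ✓; 38 hrs/wk ≥ 35 ✓; age 36 ≥ 21 ✓; site Tampa ✗ (not Albany) → not eligible.
Internet Stipend — age 36 ≥ 25 ✓; 38 hrs/wk ≥ 35 ✓; grade Band 4 ≥ Band 4 ✓ → eligible.

Internet Stipend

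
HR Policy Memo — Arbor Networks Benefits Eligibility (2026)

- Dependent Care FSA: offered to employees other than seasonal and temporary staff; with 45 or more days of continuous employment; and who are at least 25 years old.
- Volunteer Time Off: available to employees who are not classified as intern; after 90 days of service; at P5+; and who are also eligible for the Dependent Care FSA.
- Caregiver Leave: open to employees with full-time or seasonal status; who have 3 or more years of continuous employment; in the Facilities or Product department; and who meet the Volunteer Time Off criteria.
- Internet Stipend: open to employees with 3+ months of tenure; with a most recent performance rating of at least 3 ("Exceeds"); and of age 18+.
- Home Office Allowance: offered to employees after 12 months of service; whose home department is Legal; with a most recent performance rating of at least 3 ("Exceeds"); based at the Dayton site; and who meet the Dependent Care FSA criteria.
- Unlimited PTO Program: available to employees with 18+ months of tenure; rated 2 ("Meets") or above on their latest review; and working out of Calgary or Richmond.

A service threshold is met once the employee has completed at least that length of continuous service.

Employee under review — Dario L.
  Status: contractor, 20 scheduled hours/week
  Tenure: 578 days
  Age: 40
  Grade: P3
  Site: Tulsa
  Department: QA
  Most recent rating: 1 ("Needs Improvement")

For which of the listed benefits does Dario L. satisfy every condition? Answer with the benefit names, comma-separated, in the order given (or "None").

Dependent Care FSA

Dependent Care FSA — status contractor ✓ (not excluded); service 578 days ≥ 45 days ✓; age 40 ≥ 25 ✓ → eligible.
Volunteer Time Off — status contractor ✓ (not excluded); service 578 days ≥ 90 days ✓; grade P3 < P5 ✗ → not eligible.
Caregiver Leave — status contractor ✗ (requires full-time or seasonal) → not eligible.
Internet Stipend — service 578 days ≥ 3 months (≈90 days) ✓; rating 1 < 3 ✗ → not eligible.
Home Office Allowance — service 578 days ≥ 12 months (≈360 days) ✓; dept QA ✗ → not eligible.
Unlimited PTO Program — service 578 days ≥ 18 months (≈540 days) ✓; rating 1 < 2 ✗ → not eligible.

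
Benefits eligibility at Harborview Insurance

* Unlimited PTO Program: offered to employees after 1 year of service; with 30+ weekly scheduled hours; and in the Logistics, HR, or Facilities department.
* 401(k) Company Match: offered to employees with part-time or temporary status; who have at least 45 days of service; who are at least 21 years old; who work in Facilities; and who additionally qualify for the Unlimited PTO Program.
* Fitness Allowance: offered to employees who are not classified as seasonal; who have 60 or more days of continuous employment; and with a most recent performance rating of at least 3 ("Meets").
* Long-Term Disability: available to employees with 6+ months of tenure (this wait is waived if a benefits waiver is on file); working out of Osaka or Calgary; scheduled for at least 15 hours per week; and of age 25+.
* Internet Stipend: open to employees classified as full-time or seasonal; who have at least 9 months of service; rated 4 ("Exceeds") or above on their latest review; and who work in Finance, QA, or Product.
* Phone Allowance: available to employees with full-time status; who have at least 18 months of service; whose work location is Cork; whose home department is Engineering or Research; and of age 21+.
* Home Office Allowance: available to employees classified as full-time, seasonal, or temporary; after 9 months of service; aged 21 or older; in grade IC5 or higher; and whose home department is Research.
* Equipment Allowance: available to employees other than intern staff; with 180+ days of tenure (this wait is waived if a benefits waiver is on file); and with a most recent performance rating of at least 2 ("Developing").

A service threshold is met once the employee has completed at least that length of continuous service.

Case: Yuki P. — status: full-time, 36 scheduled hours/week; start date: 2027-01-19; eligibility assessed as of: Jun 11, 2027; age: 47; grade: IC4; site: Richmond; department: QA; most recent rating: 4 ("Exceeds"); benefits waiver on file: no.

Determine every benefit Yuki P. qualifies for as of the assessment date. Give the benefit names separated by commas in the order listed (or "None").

Fitness Allowance

Service from 2027-01-19 to Jun 11, 2027: 143 days.
Unlimited PTO Program — service 143 days < 1 year (≈365 days) ✗ → not eligible.
401(k) Company Match — status full-time ✗ (requires part-time or temporary) → not eligible.
Fitness Allowance — status full-time ✓ (not excluded); service 143 days ≥ 60 days ✓; rating 4 ≥ 3 ✓ → eligible.
Long-Term Disability — no waiver, service 143 days < 6 months (≈180 days) ✗ → not eligible.
Internet Stipend — status full-time ✓; service 143 days < 9 months (≈270 days) ✗ → not eligible.
Phone Allowance — status full-time ✓; service 143 days < 18 months (≈540 days) ✗ → not eligible.
Home Office Allowance — status full-time ✓; service 143 days < 9 months (≈270 days) ✗ → not eligible.
Equipment Allowance — status full-time ✓ (not excluded); no waiver, service 143 days < 180 days ✗ → not eligible.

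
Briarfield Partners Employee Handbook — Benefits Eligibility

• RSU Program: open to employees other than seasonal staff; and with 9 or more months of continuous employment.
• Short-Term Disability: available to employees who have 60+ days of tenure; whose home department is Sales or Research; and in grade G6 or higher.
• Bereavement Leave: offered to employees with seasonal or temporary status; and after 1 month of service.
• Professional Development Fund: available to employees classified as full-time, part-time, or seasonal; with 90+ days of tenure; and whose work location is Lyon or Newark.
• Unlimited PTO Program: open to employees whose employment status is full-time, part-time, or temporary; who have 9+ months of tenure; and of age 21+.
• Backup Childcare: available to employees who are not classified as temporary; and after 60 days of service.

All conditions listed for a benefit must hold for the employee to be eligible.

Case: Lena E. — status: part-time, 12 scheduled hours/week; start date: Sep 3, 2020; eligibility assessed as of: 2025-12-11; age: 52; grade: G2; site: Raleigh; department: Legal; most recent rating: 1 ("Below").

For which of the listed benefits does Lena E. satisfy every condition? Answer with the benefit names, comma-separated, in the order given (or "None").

RSU Program, Unlimited PTO Program, Backup Childcare

Service from Sep 3, 2020 to 2025-12-11: 1925 days.
RSU Program — status part-time ✓ (not excluded); service 1925 days ≥ 9 months (≈270 days) ✓ → eligible.
Short-Term Disability — service 1925 days ≥ 60 days ✓; dept Legal ✗ → not eligible.
Bereavement Leave — status part-time ✗ (requires seasonal or temporary) → not eligible.
Professional Development Fund — status part-time ✓; service 1925 days ≥ 90 days ✓; site Raleigh ✗ (not Lyon or Newark) → not eligible.
Unlimited PTO Program — status part-time ✓; service 1925 days ≥ 9 months (≈270 days) ✓; age 52 ≥ 21 ✓ → eligible.
Backup Childcare — status part-time ✓ (not excluded); service 1925 days ≥ 60 days ✓ → eligible.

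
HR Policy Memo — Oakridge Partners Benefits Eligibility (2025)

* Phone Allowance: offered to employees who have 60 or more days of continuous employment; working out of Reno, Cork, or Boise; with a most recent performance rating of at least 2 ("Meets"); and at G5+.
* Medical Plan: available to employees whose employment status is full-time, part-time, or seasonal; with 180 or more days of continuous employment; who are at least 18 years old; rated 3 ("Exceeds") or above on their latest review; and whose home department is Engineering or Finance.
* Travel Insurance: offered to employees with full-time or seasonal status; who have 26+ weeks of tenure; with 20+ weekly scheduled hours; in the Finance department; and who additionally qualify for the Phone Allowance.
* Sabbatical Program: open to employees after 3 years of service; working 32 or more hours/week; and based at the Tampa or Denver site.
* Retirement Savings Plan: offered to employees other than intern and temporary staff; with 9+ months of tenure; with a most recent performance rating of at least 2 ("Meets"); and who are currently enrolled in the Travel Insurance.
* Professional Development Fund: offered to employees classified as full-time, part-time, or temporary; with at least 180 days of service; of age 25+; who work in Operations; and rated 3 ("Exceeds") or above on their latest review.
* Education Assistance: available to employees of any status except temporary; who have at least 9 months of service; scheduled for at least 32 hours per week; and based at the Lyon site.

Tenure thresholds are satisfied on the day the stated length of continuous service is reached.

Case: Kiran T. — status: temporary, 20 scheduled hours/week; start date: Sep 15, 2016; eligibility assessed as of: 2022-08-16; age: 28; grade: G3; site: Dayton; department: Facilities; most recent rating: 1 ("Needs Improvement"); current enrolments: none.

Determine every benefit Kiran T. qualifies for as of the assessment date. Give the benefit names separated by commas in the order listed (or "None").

None

Service from Sep 15, 2016 to 2022-08-16: 2161 days.
Phone Allowance — service 2161 days ≥ 60 days ✓; site Dayton ✗ (not Reno, Cork, or Boise) → not eligible.
Medical Plan — status temporary ✗ (requires full-time, part-time, or seasonal) → not eligible.
Travel Insurance — status temporary ✗ (requires full-time or seasonal) → not eligible.
Sabbatical Program — service 2161 days ≥ 3 years (≈1095 days) ✓; 20 hrs/wk < 32 ✗ → not eligible.
Retirement Savings Plan — status temporary ✗ (excluded) → not eligible.
Professional Development Fund — status temporary ✓; service 2161 days ≥ 180 days ✓; age 28 ≥ 25 ✓; dept Facilities ✗ → not eligible.
Education Assistance — status temporary ✗ (excluded) → not eligible.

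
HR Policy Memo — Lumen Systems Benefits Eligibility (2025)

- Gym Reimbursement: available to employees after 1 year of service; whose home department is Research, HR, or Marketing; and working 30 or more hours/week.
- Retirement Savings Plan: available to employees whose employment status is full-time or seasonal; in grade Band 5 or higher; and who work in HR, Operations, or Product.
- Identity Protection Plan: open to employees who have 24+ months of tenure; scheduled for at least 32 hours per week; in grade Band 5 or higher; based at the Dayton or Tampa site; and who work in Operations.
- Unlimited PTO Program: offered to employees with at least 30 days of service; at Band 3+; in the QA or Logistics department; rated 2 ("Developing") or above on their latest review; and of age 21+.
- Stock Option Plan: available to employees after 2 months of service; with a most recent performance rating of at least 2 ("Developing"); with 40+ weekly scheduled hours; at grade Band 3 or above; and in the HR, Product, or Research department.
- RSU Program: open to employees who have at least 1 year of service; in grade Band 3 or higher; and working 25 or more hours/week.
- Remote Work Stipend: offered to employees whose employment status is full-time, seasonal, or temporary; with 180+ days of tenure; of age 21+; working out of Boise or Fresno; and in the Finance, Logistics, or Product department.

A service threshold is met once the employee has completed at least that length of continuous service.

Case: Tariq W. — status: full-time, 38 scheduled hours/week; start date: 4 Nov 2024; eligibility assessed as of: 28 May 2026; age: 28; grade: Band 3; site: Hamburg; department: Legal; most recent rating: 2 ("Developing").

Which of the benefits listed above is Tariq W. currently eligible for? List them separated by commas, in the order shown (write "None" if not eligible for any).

RSU Program

Service from 4 Nov 2024 to 28 May 2026: 570 days.
Gym Reimbursement — service 570 days ≥ 1 year (≈365 days) ✓; dept Legal ✗ → not eligible.
Retirement Savings Plan — status full-time ✓; grade Band 3 < Band 5 ✗ → not eligible.
Identity Protection Plan — service 570 days < 24 months (≈720 days) ✗ → not eligible.
Unlimited PTO Program — service 570 days ≥ 30 days ✓; grade Band 3 ≥ Band 3 ✓; dept Legal ✗ → not eligible.
Stock Option Plan — service 570 days ≥ 2 months (≈60 days) ✓; rating 2 ≥ 2 ✓; 38 hrs/wk < 40 ✗ → not eligible.
RSU Program — service 570 days ≥ 1 year (≈365 days) ✓; grade Band 3 ≥ Band 3 ✓; 38 hrs/wk ≥ 25 ✓ → eligible.
Remote Work Stipend — status full-time ✓; service 570 days ≥ 180 days ✓; age 28 ≥ 21 ✓; site Hamburg ✗ (not Boise or Fresno) → not eligible.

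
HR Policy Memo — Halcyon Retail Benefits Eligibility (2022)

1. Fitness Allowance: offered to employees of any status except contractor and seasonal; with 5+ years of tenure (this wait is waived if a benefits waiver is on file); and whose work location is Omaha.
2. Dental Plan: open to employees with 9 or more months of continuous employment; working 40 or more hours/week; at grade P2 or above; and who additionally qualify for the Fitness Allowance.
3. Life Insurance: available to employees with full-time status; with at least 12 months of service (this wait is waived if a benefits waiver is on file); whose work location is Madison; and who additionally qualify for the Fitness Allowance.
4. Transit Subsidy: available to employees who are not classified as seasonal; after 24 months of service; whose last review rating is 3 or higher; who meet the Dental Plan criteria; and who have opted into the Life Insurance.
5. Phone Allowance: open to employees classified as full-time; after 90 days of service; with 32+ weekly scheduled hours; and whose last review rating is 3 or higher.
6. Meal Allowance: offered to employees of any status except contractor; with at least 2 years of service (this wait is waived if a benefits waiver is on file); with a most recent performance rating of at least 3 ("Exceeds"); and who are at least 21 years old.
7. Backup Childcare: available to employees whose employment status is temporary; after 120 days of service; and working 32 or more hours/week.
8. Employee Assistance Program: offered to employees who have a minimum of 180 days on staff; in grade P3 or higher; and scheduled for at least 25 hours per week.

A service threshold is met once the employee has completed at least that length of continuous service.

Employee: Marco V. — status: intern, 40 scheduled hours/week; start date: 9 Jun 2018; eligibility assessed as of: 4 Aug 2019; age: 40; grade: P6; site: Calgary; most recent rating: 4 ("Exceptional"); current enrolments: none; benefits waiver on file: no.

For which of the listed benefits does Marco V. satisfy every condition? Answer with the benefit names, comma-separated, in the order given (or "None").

Employee Assistance Program

Service from 9 Jun 2018 to 4 Aug 2019: 421 days.
Fitness Allowance — status intern ✓ (not excluded); no waiver, service 421 days < 5 years (≈1825 days) ✗ → not eligible.
Dental Plan — service 421 days ≥ 9 months (≈270 days) ✓; 40 hrs/wk ≥ 40 ✓; grade P6 ≥ P2 ✓; not eligible for Fitness Allowance ✗ → not eligible.
Life Insurance — status intern ✗ (requires full-time) → not eligible.
Transit Subsidy — status intern ✓ (not excluded); service 421 days < 24 months (≈720 days) ✗ → not eligible.
Phone Allowance — status intern ✗ (requires full-time) → not eligible.
Meal Allowance — status intern ✓ (not excluded); no waiver, service 421 days < 2 years (≈730 days) ✗ → not eligible.
Backup Childcare — status intern ✗ (requires temporary) → not eligible.
Employee Assistance Program — service 421 days ≥ 180 days ✓; grade P6 ≥ P3 ✓; 40 hrs/wk ≥ 25 ✓ → eligible.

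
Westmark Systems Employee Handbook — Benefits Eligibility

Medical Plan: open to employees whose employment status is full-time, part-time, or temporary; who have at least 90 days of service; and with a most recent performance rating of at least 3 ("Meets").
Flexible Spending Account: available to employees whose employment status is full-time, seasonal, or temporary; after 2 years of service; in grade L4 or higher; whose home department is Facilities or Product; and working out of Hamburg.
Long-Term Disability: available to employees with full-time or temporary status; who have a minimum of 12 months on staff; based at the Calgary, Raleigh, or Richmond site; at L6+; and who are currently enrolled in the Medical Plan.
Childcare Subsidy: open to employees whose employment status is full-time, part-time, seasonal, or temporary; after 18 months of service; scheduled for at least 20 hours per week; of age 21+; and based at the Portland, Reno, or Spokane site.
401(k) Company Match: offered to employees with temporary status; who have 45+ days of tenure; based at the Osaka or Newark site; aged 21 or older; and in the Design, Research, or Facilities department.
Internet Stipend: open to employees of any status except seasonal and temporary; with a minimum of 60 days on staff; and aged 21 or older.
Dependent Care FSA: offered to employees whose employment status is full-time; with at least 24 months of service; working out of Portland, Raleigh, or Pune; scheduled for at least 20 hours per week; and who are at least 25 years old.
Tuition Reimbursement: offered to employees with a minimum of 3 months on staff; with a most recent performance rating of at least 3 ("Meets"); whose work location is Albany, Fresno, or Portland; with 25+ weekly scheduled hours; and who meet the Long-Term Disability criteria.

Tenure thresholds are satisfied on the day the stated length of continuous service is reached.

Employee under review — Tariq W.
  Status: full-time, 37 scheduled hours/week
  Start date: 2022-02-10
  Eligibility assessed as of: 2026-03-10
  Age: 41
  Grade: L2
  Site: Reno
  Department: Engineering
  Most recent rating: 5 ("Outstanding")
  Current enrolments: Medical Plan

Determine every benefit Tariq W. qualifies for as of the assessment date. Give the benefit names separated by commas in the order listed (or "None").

Service from 2022-02-10 to 2026-03-10: 1489 days.
Medical Plan — status full-time ✓; service 1489 days ≥ 90 days ✓; rating 5 ≥ 3 ✓ → eligible.
Flexible Spending Account — status full-time ✓; service 1489 days ≥ 2 years (≈730 days) ✓; grade L2 < L4 ✗ → not eligible.
Long-Term Disability — status full-time ✓; service 1489 days ≥ 12 months (≈360 days) ✓; site Reno ✗ (not Calgary, Raleigh, or Richmond) → not eligible.
Childcare Subsidy — status full-time ✓; service 1489 days ≥ 18 months (≈540 days) ✓; 37 hrs/wk ≥ 20 ✓; age 41 ≥ 21 ✓; site Reno ✓ → eligible.
401(k) Company Match — status full-time ✗ (requires temporary) → not eligible.
Internet Stipend — status full-time ✓ (not excluded); service 1489 days ≥ 60 days ✓; age 41 ≥ 21 ✓ → eligible.
Dependent Care FSA — status full-time ✓; service 1489 days ≥ 24 months (≈720 days) ✓; site Reno ✗ (not Portland, Raleigh, or Pune) → not eligible.
Tuition Reimbursement — service 1489 days ≥ 3 months (≈90 days) ✓; rating 5 ≥ 3 ✓; site Reno ✗ (not Albany, Fresno, or Portland) → not eligible.

Medical Plan, Childcare Subsidy, Internet Stipend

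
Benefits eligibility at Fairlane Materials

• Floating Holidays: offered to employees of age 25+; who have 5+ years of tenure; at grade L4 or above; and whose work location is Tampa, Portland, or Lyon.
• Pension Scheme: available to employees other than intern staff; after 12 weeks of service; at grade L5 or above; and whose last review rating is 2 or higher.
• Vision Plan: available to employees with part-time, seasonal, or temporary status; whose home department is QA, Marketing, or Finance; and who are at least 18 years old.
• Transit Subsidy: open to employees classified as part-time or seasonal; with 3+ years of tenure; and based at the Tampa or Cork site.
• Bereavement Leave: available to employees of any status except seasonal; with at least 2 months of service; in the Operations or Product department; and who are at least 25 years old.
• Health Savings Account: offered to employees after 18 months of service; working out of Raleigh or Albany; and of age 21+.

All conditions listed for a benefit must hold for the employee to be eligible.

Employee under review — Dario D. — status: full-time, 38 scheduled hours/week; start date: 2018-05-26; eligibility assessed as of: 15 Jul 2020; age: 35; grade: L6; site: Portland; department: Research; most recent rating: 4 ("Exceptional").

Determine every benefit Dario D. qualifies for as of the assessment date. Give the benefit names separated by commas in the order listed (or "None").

Pension Scheme

Service from 2018-05-26 to 15 Jul 2020: 781 days.
Floating Holidays — age 35 ≥ 25 ✓; service 781 days < 5 years (≈1825 days) ✗ → not eligible.
Pension Scheme — status full-time ✓ (not excluded); service 781 days ≥ 12 weeks (≈84 days) ✓; grade L6 ≥ L5 ✓; rating 4 ≥ 2 ✓ → eligible.
Vision Plan — status full-time ✗ (requires part-time, seasonal, or temporary) → not eligible.
Transit Subsidy — status full-time ✗ (requires part-time or seasonal) → not eligible.
Bereavement Leave — status full-time ✓ (not excluded); service 781 days ≥ 2 months (≈60 days) ✓; dept Research ✗ → not eligible.
Health Savings Account — service 781 days ≥ 18 months (≈540 days) ✓; site Portland ✗ (not Raleigh or Albany) → not eligible.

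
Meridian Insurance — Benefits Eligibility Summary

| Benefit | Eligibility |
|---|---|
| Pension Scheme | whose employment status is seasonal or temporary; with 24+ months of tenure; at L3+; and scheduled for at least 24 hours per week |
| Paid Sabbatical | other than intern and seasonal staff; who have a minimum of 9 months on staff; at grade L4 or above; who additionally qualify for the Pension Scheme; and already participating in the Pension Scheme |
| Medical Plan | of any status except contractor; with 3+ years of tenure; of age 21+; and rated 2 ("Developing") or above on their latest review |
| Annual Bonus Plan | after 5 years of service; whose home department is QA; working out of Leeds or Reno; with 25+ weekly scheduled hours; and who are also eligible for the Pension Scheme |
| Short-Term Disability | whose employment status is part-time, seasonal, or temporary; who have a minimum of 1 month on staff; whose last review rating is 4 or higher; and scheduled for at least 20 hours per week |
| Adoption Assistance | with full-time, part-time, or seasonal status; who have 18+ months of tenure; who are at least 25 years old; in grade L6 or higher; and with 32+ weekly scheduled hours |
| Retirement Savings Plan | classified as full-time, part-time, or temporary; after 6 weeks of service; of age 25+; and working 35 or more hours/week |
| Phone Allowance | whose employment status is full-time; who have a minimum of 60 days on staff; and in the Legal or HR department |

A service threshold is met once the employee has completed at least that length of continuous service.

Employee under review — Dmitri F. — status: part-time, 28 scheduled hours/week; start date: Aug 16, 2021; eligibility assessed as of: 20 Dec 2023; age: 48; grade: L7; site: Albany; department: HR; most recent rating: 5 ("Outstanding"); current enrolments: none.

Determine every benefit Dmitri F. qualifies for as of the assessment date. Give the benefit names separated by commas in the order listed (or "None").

Service from Aug 16, 2021 to 20 Dec 2023: 856 days.
Pension Scheme — status part-time ✗ (requires seasonal or temporary) → not eligible.
Paid Sabbatical — status part-time ✓ (not excluded); service 856 days ≥ 9 months (≈270 days) ✓; grade L7 ≥ L4 ✓; not eligible for Pension Scheme ✗ → not eligible.
Medical Plan — status part-time ✓ (not excluded); service 856 days < 3 years (≈1095 days) ✗ → not eligible.
Annual Bonus Plan — service 856 days < 5 years (≈1825 days) ✗ → not eligible.
Short-Term Disability — status part-time ✓; service 856 days ≥ 1 month (≈30 days) ✓; rating 5 ≥ 4 ✓; 28 hrs/wk ≥ 20 ✓ → eligible.
Adoption Assistance — status part-time ✓; service 856 days ≥ 18 months (≈540 days) ✓; age 48 ≥ 25 ✓; grade L7 ≥ L6 ✓; 28 hrs/wk < 32 ✗ → not eligible.
Retirement Savings Plan — status part-time ✓; service 856 days ≥ 6 weeks (≈42 days) ✓; age 48 ≥ 25 ✓; 28 hrs/wk < 35 ✗ → not eligible.
Phone Allowance — status part-time ✗ (requires full-time) → not eligible.

Short-Term Disability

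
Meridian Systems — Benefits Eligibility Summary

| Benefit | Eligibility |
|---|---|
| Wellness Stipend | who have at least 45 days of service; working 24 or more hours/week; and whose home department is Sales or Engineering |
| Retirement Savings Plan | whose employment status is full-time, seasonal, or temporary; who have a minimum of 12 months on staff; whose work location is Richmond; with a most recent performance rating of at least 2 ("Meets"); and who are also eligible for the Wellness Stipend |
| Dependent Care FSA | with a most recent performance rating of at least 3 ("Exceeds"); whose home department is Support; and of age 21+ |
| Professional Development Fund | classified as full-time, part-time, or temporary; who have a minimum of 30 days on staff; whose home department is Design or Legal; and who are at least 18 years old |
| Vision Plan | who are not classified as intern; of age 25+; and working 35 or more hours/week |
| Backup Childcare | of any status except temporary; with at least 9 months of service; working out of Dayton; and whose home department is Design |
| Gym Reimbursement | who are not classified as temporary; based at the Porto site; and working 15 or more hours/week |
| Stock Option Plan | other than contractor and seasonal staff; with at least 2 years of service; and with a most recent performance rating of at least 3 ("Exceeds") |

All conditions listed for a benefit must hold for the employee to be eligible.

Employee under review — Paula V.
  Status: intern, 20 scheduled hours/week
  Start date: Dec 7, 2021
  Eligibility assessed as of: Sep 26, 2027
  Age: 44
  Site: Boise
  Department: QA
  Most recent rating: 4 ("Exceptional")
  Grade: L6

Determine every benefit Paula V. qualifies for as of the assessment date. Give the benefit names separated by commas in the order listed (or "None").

Service from Dec 7, 2021 to Sep 26, 2027: 2119 days.
Wellness Stipend — service 2119 days ≥ 45 days ✓; 20 hrs/wk < 24 ✗ → not eligible.
Retirement Savings Plan — status intern ✗ (requires full-time, seasonal, or temporary) → not eligible.
Dependent Care FSA — rating 4 ≥ 3 ✓; dept QA ✗ → not eligible.
Professional Development Fund — status intern ✗ (requires full-time, part-time, or temporary) → not eligible.
Vision Plan — status intern ✗ (excluded) → not eligible.
Backup Childcare — status intern ✓ (not excluded); service 2119 days ≥ 9 months (≈270 days) ✓; site Boise ✗ (not Dayton) → not eligible.
Gym Reimbursement — status intern ✓ (not excluded); site Boise ✗ (not Porto) → not eligible.
Stock Option Plan — status intern ✓ (not excluded); service 2119 days ≥ 2 years (≈730 days) ✓; rating 4 ≥ 3 ✓ → eligible.

Stock Option Plan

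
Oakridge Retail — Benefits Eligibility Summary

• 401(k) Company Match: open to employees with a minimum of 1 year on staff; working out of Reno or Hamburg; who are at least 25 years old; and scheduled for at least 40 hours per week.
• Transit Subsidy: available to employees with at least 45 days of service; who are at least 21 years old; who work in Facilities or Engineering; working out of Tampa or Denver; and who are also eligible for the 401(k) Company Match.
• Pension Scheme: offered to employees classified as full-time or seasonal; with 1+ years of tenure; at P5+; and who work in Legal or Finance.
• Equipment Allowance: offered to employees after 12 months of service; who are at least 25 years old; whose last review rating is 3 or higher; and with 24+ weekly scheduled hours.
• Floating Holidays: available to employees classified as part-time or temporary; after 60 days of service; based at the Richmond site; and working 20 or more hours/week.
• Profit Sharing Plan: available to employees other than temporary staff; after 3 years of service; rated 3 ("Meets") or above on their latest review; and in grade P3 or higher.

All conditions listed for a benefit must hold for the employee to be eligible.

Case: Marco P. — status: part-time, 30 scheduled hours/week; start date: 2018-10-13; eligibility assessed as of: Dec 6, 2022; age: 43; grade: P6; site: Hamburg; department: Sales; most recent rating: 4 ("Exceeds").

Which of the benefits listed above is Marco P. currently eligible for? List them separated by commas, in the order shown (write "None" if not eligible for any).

Equipment Allowance, Profit Sharing Plan

Service from 2018-10-13 to Dec 6, 2022: 1515 days.
401(k) Company Match — service 1515 days ≥ 1 year (≈365 days) ✓; site Hamburg ✓; age 43 ≥ 25 ✓; 30 hrs/wk < 40 ✗ → not eligible.
Transit Subsidy — service 1515 days ≥ 45 days ✓; age 43 ≥ 21 ✓; dept Sales ✗ → not eligible.
Pension Scheme — status part-time ✗ (requires full-time or seasonal) → not eligible.
Equipment Allowance — service 1515 days ≥ 12 months (≈360 days) ✓; age 43 ≥ 25 ✓; rating 4 ≥ 3 ✓; 30 hrs/wk ≥ 24 ✓ → eligible.
Floating Holidays — status part-time ✓; service 1515 days ≥ 60 days ✓; site Hamburg ✗ (not Richmond) → not eligible.
Profit Sharing Plan — status part-time ✓ (not excluded); service 1515 days ≥ 3 years (≈1095 days) ✓; rating 4 ≥ 3 ✓; grade P6 ≥ P3 ✓ → eligible.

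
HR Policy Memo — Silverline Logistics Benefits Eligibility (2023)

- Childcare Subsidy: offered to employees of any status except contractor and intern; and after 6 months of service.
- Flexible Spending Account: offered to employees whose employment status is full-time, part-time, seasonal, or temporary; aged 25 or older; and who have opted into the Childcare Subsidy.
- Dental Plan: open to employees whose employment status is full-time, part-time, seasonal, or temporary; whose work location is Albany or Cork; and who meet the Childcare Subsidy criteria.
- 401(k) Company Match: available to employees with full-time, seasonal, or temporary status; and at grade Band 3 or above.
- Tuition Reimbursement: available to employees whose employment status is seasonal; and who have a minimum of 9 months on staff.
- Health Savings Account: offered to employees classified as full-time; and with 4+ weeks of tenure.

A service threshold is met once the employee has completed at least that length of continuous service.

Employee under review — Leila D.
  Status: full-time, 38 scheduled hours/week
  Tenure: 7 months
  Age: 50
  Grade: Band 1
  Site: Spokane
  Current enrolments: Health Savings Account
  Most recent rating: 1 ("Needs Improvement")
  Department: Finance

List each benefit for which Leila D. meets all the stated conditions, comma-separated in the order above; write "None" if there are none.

Childcare Subsidy — status full-time ✓ (not excluded); service 7 months ≥ 6 months ✓ → eligible.
Flexible Spending Account — status full-time ✓; age 50 ≥ 25 ✓; not enrolled in Childcare Subsidy ✗ → not eligible.
Dental Plan — status full-time ✓; site Spokane ✗ (not Albany or Cork) → not eligible.
401(k) Company Match — status full-time ✓; grade Band 1 < Band 3 ✗ → not eligible.
Tuition Reimbursement — status full-time ✗ (requires seasonal) → not eligible.
Health Savings Account — status full-time ✓; service 7 months ≥ 4 weeks (≈28 days) ✓ → eligible.

Childcare Subsidy, Health Savings Account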